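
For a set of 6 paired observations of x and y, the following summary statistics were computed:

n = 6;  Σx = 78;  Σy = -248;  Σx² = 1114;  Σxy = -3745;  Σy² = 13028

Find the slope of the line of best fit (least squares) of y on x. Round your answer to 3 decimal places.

Sxx = Σx² − (Σx)²/n = 1114 − 1014 = 100
Sxy = Σxy − (Σx)(Σy)/n = -3745 − (-3224) = -521
b = Sxy/Sxx = -521/100 = -5.21

-5.210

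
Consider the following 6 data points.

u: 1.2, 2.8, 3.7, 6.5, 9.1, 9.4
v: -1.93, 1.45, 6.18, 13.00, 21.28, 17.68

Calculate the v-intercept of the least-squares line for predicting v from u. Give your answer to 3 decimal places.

-4.883

n = 6, Σx = 32.7, Σy = 57.66, Σxy = 468.95, Σx² = 236.39
Sxx = Σx² − (Σx)²/n = 236.39 − 178.215 = 58.175
Sxy = Σxy − (Σx)(Σy)/n = 468.95 − 314.247 = 154.703
b = Sxy/Sxx = 154.703/58.175 = 2.659269
a = ȳ − b·x̄ = 9.61 − 2.659269·5.45 = -4.883018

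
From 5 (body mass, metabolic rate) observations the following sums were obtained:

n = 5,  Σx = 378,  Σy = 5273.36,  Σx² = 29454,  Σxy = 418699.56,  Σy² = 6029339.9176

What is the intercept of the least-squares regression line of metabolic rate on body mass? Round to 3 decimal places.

Sxx = Σx² − (Σx)²/n = 29454 − 28576.8 = 877.2
Sxy = Σxy − (Σx)(Σy)/n = 418699.56 − 398666.016 = 20033.544
b = Sxy/Sxx = 20033.544/877.2 = 22.838057
a = ȳ − b·x̄ = 1054.672 − 22.838057·75.6 = -671.885144

-671.885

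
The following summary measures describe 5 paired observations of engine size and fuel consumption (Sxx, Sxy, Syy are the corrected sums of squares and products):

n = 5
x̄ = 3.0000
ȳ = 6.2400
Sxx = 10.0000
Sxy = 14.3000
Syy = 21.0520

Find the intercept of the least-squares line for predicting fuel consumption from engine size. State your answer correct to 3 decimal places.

1.950

b = Sxy/Sxx = 14.3/10 = 1.43
a = ȳ − b·x̄ = 6.24 − 1.43·3 = 1.95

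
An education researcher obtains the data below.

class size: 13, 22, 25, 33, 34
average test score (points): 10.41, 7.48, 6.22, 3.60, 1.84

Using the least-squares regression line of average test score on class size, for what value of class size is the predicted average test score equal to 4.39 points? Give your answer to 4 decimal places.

29.3689

n = 5, Σx = 127, Σy = 29.55, Σxy = 636.75, Σx² = 3523
Sxx = Σx² − (Σx)²/n = 3523 − 3225.8 = 297.2
Sxy = Σxy − (Σx)(Σy)/n = 636.75 − 750.57 = -113.82
b = Sxy/Sxx = -113.82/297.2 = -0.382974
a = ȳ − b·x̄ = 5.91 − (-0.382974)·25.4 = 15.637550
Set a + b·x = 4.39: x = (4.39 − 15.637550) / (-0.382974) = 29.368933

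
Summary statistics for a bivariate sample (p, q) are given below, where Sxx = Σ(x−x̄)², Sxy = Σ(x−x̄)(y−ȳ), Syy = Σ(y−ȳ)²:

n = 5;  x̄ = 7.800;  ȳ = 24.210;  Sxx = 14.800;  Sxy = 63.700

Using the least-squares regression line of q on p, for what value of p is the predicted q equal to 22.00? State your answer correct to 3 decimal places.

7.287

b = Sxy/Sxx = 63.7/14.8 = 4.304054
a = ȳ − b·x̄ = 24.21 − 4.304054·7.8 = -9.361622
Set a + b·x = 22.00: x = (22.00 − (-9.361622)) / 4.304054 = 7.286531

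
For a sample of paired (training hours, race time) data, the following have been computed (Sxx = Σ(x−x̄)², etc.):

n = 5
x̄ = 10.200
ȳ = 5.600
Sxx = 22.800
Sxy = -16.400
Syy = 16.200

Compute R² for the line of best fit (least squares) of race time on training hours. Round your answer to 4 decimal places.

0.7282

R² = Sxy²/(Sxx·Syy) = (-16.4)²/(22.8·16.2) = 0.728178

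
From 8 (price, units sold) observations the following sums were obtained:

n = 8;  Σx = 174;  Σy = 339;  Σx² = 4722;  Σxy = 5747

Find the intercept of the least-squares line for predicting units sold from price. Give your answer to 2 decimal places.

80.10

Sxx = Σx² − (Σx)²/n = 4722 − 3784.5 = 937.5
Sxy = Σxy − (Σx)(Σy)/n = 5747 − 7373.25 = -1626.25
b = Sxy/Sxx = -1626.25/937.5 = -1.734667
a = ȳ − b·x̄ = 42.375 − (-1.734667)·21.75 = 80.104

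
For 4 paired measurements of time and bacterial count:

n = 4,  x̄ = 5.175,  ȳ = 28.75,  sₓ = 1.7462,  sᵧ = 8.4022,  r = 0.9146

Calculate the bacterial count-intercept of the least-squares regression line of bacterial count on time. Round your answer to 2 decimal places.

b = r · sᵧ/sₓ = 0.9146 · 8.4022/1.7462 = 4.400786
a = ȳ − b·x̄ = 28.75 − 4.400786·5.175 = 5.975934

5.98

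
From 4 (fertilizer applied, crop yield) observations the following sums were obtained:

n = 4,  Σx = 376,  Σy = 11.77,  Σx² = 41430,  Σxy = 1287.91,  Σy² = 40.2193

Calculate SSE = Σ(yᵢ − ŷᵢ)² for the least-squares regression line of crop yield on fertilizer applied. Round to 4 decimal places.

0.1715

Sxx = Σx² − (Σx)²/n = 41430 − 35344 = 6086
Sxy = Σxy − (Σx)(Σy)/n = 1287.91 − 1106.38 = 181.53
Syy = Σy² − (Σy)²/n = 40.2193 − 34.633225 = 5.586075
b = Sxy/Sxx = 181.53/6086 = 0.029827
SSE = Syy − b·Sxy = 5.586075 − 0.029827·181.53 = 0.171494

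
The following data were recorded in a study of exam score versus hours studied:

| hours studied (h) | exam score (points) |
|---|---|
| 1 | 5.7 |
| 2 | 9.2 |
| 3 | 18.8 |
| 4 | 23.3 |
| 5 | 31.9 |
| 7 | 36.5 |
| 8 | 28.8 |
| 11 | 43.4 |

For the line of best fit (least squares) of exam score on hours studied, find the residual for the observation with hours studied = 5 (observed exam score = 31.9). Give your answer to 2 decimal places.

n = 8, Σx = 41, Σy = 197.6, Σxy = 1296.5, Σx² = 289
Sxx = Σx² − (Σx)²/n = 289 − 210.125 = 78.875
Sxy = Σxy − (Σx)(Σy)/n = 1296.5 − 1012.7 = 283.8
b = Sxy/Sxx = 283.8/78.875 = 3.598098
a = ȳ − b·x̄ = 24.7 − 3.598098·5.125 = 6.259746
ŷ(5) = 6.259746 + 3.598098·5 = 24.250238
residual = y − ŷ = 31.9 − 24.250238 = 7.649762

7.65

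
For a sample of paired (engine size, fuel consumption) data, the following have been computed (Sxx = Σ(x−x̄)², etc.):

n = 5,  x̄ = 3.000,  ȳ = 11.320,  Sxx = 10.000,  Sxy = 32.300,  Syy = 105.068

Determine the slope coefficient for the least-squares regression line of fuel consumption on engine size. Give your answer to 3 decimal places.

3.230

b = Sxy/Sxx = 32.3/10 = 3.23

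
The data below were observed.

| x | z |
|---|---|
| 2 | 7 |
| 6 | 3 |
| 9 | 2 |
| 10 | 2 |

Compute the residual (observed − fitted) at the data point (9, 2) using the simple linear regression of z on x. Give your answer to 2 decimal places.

-0.08

n = 4, Σx = 27, Σy = 14, Σxy = 70, Σx² = 221
Sxx = Σx² − (Σx)²/n = 221 − 182.25 = 38.75
Sxy = Σxy − (Σx)(Σy)/n = 70 − 94.5 = -24.5
b = Sxy/Sxx = -24.5/38.75 = -0.632258
a = ȳ − b·x̄ = 3.5 − (-0.632258)·6.75 = 7.767742
ŷ(9) = 7.767742 + (-0.632258)·9 = 2.077419
residual = y − ŷ = 2 − 2.077419 = -0.077419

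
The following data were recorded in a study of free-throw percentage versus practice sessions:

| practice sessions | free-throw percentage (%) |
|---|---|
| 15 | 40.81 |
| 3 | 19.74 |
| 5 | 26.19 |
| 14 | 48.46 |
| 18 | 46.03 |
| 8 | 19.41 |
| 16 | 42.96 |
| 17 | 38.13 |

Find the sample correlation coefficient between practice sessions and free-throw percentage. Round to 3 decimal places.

0.880

n = 8, Σx = 96, Σy = 281.73, Σxy = 3800.15, Σx² = 1388, Σy² = 10884.3789
Sxx = Σx² − (Σx)²/n = 1388 − 1152 = 236
Sxy = Σxy − (Σx)(Σy)/n = 3800.15 − 3380.76 = 419.39
Syy = Σy² − (Σy)²/n = 10884.3789 − 9921.474113 = 962.904787
r = Sxy/√(Sxx·Syy) = 419.39/√(227245.52985) = 419.39/476.702769 = 0.879773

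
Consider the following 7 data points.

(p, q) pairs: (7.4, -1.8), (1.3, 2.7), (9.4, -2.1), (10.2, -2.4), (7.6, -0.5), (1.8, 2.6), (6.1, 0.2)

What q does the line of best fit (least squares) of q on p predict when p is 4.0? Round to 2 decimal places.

n = 7, Σx = 43.8, Σy = -1.3, Σxy = -51.93, Σx² = 347.06
Sxx = Σx² − (Σx)²/n = 347.06 − 274.062857 = 72.997143
Sxy = Σxy − (Σx)(Σy)/n = -51.93 − (-8.134286) = -43.795714
b = Sxy/Sxx = -43.795714/72.997143 = -0.599965
a = ȳ − b·x̄ = -0.185714 − (-0.599965)·6.257143 = 3.568351
ŷ(4.0) = a + b·4.0 = 3.568351 + (-0.599965)·4 = 1.168492

1.17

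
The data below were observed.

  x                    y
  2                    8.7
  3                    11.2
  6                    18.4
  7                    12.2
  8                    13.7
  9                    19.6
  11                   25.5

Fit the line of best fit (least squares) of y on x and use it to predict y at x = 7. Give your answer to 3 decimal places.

n = 7, Σx = 46, Σy = 109.3, Σxy = 813.3, Σx² = 364
Sxx = Σx² − (Σx)²/n = 364 − 302.285714 = 61.714286
Sxy = Σxy − (Σx)(Σy)/n = 813.3 − 718.257143 = 95.042857
b = Sxy/Sxx = 95.042857/61.714286 = 1.540046
a = ȳ − b·x̄ = 15.614286 − 1.540046·6.571429 = 5.493981
ŷ(7) = a + b·7 = 5.493981 + 1.540046·7 = 16.274306

16.274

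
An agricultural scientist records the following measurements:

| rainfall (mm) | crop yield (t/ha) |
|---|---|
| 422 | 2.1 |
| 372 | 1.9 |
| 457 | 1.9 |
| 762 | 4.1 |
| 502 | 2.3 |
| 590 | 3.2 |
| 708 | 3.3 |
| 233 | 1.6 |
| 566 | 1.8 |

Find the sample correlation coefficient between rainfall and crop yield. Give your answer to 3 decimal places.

0.863

n = 9, Σx = 4612, Σy = 22.2, Σxy = 12356.1, Σx² = 2581974, Σy² = 60.66
Sxx = Σx² − (Σx)²/n = 2581974 − 2363393.777778 = 218580.222222
Sxy = Σxy − (Σx)(Σy)/n = 12356.1 − 11376.266667 = 979.833333
Syy = Σy² − (Σy)²/n = 60.66 − 54.76 = 5.9
r = Sxy/√(Sxx·Syy) = 979.833333/√(1289623.311111) = 979.833333/1135.615829 = 0.862821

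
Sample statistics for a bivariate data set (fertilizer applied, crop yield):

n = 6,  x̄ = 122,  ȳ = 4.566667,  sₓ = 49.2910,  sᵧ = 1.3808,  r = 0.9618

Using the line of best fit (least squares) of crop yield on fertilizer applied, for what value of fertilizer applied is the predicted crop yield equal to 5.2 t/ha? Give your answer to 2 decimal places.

145.51

b = r · sᵧ/sₓ = 0.9618 · 1.3808/49.291 = 0.026943
a = ȳ − b·x̄ = 4.566667 − 0.026943·122 = 1.279606
Set a + b·x = 5.2: x = (5.2 − 1.279606) / 0.026943 = 145.506296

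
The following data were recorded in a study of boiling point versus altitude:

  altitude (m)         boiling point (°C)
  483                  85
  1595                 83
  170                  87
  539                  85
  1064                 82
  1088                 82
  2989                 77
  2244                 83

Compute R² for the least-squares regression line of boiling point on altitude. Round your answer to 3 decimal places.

n = 8, Σx = 10172, Σy = 664, Σxy = 826914, Σx² = 19382232, Σy² = 55174
Sxx = Σx² − (Σx)²/n = 19382232 − 12933698 = 6448534
Sxy = Σxy − (Σx)(Σy)/n = 826914 − 844276 = -17362
Syy = Σy² − (Σy)²/n = 55174 − 55112 = 62
R² = Sxy²/(Sxx·Syy) = (-17362)²/(6448534·62) = 0.753957

0.754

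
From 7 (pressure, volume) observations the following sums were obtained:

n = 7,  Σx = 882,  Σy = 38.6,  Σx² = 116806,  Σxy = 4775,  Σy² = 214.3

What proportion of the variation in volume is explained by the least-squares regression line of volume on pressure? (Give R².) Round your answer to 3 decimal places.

0.955

Sxx = Σx² − (Σx)²/n = 116806 − 111132 = 5674
Sxy = Σxy − (Σx)(Σy)/n = 4775 − 4863.6 = -88.6
Syy = Σy² − (Σy)²/n = 214.3 − 212.851429 = 1.448571
R² = Sxy²/(Sxx·Syy) = (-88.6)²/(5674·1.448571) = 0.955077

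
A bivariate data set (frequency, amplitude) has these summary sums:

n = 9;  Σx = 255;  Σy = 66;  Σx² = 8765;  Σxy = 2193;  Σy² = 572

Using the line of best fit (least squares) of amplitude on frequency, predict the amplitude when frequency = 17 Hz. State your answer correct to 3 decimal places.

Sxx = Σx² − (Σx)²/n = 8765 − 7225 = 1540
Sxy = Σxy − (Σx)(Σy)/n = 2193 − 1870 = 323
b = Sxy/Sxx = 323/1540 = 0.209740
a = ȳ − b·x̄ = 7.333333 − 0.209740·28.333333 = 1.390693
ŷ(17) = a + b·17 = 1.390693 + 0.209740·17 = 4.956277

4.956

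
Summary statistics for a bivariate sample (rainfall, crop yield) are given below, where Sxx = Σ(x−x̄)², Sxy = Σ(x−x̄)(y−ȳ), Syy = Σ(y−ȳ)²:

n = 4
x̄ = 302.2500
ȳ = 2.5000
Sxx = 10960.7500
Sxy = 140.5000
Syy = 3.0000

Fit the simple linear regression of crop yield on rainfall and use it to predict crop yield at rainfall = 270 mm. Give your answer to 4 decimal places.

2.0866

b = Sxy/Sxx = 140.5/10960.75 = 0.012818
a = ȳ − b·x̄ = 2.5 − 0.012818·302.25 = -1.374381
ŷ(270) = a + b·270 = -1.374381 + 0.012818·270 = 2.086604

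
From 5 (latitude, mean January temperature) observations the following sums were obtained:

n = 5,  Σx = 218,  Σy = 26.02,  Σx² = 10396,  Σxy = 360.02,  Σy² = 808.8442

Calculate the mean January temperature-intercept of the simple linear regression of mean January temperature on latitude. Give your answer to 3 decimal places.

Sxx = Σx² − (Σx)²/n = 10396 − 9504.8 = 891.2
Sxy = Σxy − (Σx)(Σy)/n = 360.02 − 1134.472 = -774.452
b = Sxy/Sxx = -774.452/891.2 = -0.868999
a = ȳ − b·x̄ = 5.204 − (-0.868999)·43.6 = 43.092361

43.092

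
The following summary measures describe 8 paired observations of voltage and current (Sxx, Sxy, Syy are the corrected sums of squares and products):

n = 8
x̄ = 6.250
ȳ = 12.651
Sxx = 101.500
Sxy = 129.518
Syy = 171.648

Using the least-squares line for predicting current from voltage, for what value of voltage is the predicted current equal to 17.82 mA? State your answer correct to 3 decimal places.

b = Sxy/Sxx = 129.518/101.5 = 1.276039
a = ȳ − b·x̄ = 12.651 − 1.276039·6.25 = 4.675754
Set a + b·x = 17.82: x = (17.82 − 4.675754) / 1.276039 = 10.300815

10.301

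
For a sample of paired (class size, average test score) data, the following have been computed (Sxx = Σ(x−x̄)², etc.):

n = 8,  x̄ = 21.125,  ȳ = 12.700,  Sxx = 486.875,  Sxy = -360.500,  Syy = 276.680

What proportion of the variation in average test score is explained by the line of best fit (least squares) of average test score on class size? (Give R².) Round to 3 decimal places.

R² = Sxy²/(Sxx·Syy) = (-360.5)²/(486.875·276.68) = 0.964751

0.965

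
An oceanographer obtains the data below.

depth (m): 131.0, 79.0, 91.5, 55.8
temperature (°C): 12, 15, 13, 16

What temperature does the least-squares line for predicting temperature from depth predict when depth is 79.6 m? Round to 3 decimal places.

n = 4, Σx = 357.3, Σy = 56, Σxy = 4839.3, Σx² = 34887.89
Sxx = Σx² − (Σx)²/n = 34887.89 − 31915.8225 = 2972.0675
Sxy = Σxy − (Σx)(Σy)/n = 4839.3 − 5002.2 = -162.9
b = Sxy/Sxx = -162.9/2972.0675 = -0.054810
a = ȳ − b·x̄ = 14 − (-0.054810)·89.325 = 18.895933
ŷ(79.6) = a + b·79.6 = 18.895933 + (-0.054810)·79.6 = 14.533030

14.533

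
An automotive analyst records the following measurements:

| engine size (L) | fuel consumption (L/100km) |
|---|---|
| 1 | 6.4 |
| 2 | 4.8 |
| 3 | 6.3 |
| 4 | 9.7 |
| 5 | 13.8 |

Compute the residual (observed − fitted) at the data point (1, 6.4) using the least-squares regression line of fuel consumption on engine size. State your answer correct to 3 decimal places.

n = 5, Σx = 15, Σy = 41, Σxy = 142.7, Σx² = 55
Sxx = Σx² − (Σx)²/n = 55 − 45 = 10
Sxy = Σxy − (Σx)(Σy)/n = 142.7 − 123 = 19.7
b = Sxy/Sxx = 19.7/10 = 1.97
a = ȳ − b·x̄ = 8.2 − 1.97·3 = 2.29
ŷ(1) = 2.29 + 1.97·1 = 4.26
residual = y − ŷ = 6.4 − 4.26 = 2.14

2.140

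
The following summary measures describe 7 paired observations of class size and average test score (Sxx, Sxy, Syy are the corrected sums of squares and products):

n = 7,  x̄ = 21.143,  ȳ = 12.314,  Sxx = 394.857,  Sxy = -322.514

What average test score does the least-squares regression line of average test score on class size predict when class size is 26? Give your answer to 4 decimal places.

b = Sxy/Sxx = -322.514/394.857 = -0.816787
a = ȳ − b·x̄ = 12.314 − (-0.816787)·21.143 = 29.583324
ŷ(26) = a + b·26 = 29.583324 + (-0.816787)·26 = 8.346866

8.3469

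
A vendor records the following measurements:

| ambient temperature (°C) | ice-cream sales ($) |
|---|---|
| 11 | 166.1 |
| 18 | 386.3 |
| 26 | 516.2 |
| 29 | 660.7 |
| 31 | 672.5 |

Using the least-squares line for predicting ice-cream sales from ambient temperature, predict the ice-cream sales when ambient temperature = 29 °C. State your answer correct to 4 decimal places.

n = 5, Σx = 115, Σy = 2401.8, Σxy = 62209.5, Σx² = 2923
Sxx = Σx² − (Σx)²/n = 2923 − 2645 = 278
Sxy = Σxy − (Σx)(Σy)/n = 62209.5 − 55241.4 = 6968.1
b = Sxy/Sxx = 6968.1/278 = 25.065108
a = ȳ − b·x̄ = 480.36 − 25.065108·23 = -96.137482
ŷ(29) = a + b·29 = -96.137482 + 25.065108·29 = 630.750647

630.7506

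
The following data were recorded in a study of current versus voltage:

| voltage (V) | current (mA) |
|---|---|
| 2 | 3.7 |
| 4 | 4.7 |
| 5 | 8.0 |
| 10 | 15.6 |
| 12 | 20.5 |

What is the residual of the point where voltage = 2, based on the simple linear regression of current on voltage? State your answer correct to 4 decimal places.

1.0626

n = 5, Σx = 33, Σy = 52.5, Σxy = 468.2, Σx² = 289
Sxx = Σx² − (Σx)²/n = 289 − 217.8 = 71.2
Sxy = Σxy − (Σx)(Σy)/n = 468.2 − 346.5 = 121.7
b = Sxy/Sxx = 121.7/71.2 = 1.709270
a = ȳ − b·x̄ = 10.5 − 1.709270·6.6 = -0.781180
ŷ(2) = -0.781180 + 1.709270·2 = 2.637360
residual = y − ŷ = 3.7 − 2.637360 = 1.062640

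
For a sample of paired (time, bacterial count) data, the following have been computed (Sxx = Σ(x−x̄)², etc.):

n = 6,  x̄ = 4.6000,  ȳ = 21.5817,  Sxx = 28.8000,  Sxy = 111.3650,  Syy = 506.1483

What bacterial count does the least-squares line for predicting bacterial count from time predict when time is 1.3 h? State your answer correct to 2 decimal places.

b = Sxy/Sxx = 111.365/28.8 = 3.866840
a = ȳ − b·x̄ = 21.5817 − 3.866840·4.6 = 3.794235
ŷ(1.3) = a + b·1.3 = 3.794235 + 3.866840·1.3 = 8.821127

8.82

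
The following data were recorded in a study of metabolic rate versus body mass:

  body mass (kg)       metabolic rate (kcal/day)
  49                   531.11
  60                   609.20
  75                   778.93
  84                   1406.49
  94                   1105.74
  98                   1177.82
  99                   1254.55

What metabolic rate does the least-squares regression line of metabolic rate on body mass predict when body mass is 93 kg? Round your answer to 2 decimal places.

1179.64

n = 7, Σx = 559, Σy = 6863.84, Σxy = 582707.67, Σx² = 46923
Sxx = Σx² − (Σx)²/n = 46923 − 44640.142857 = 2282.857143
Sxy = Σxy − (Σx)(Σy)/n = 582707.67 − 548126.651429 = 34581.018571
b = Sxy/Sxx = 34581.018571/2282.857143 = 15.148131
a = ȳ − b·x̄ = 980.548571 − 15.148131·79.857143 = -229.137873
ŷ(93) = a + b·93 = -229.137873 + 15.148131·93 = 1179.638290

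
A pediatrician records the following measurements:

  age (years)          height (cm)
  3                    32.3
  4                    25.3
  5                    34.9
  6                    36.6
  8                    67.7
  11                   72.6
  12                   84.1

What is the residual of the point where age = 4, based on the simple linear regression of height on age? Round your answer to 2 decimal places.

n = 7, Σx = 49, Σy = 353.5, Σxy = 2941.6, Σx² = 415
Sxx = Σx² − (Σx)²/n = 415 − 343 = 72
Sxy = Σxy − (Σx)(Σy)/n = 2941.6 − 2474.5 = 467.1
b = Sxy/Sxx = 467.1/72 = 6.4875
a = ȳ − b·x̄ = 50.5 − 6.4875·7 = 5.0875
ŷ(4) = 5.0875 + 6.4875·4 = 31.0375
residual = y − ŷ = 25.3 − 31.0375 = -5.7375

-5.74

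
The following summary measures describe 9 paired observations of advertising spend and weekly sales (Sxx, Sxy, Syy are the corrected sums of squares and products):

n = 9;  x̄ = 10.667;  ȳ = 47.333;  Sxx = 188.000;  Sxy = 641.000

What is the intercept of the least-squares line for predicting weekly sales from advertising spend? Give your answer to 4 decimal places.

b = Sxy/Sxx = 641/188 = 3.409574
a = ȳ − b·x̄ = 47.333 − 3.409574·10.667 = 10.963069

10.9631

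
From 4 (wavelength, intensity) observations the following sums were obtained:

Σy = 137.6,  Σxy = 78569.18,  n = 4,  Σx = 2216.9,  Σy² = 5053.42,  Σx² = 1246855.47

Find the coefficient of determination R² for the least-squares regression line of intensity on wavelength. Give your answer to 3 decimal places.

Sxx = Σx² − (Σx)²/n = 1246855.47 − 1228661.4025 = 18194.0675
Sxy = Σxy − (Σx)(Σy)/n = 78569.18 − 76261.36 = 2307.82
Syy = Σy² − (Σy)²/n = 5053.42 − 4733.44 = 319.98
R² = Sxy²/(Sxx·Syy) = (2307.82)²/(18194.0675·319.98) = 0.914853

0.915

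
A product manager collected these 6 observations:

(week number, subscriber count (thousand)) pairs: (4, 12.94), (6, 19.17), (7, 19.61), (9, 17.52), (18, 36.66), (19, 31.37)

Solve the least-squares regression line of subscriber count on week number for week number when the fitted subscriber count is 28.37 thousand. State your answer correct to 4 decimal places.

14.5844

n = 6, Σx = 63, Σy = 137.27, Σxy = 1717.64, Σx² = 867
Sxx = Σx² − (Σx)²/n = 867 − 661.5 = 205.5
Sxy = Σxy − (Σx)(Σy)/n = 1717.64 − 1441.335 = 276.305
b = Sxy/Sxx = 276.305/205.5 = 1.344550
a = ȳ − b·x̄ = 22.878333 − 1.344550·10.5 = 8.760560
Set a + b·x = 28.37: x = (28.37 − 8.760560) / 1.344550 = 14.584390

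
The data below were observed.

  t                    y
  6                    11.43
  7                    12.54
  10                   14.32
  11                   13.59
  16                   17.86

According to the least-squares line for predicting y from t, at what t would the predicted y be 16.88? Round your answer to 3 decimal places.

14.859

n = 5, Σx = 50, Σy = 69.74, Σxy = 734.81, Σx² = 562
Sxx = Σx² − (Σx)²/n = 562 − 500 = 62
Sxy = Σxy − (Σx)(Σy)/n = 734.81 − 697.4 = 37.41
b = Sxy/Sxx = 37.41/62 = 0.603387
a = ȳ − b·x̄ = 13.948 − 0.603387·10 = 7.914129
Set a + b·x = 16.88: x = (16.88 − 7.914129) / 0.603387 = 14.859235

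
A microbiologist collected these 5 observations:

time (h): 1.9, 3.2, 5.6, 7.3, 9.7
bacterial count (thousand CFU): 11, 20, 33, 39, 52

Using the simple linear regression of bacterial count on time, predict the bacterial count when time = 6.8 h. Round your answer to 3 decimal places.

37.443

n = 5, Σx = 27.7, Σy = 155, Σxy = 1058.8, Σx² = 192.59
Sxx = Σx² − (Σx)²/n = 192.59 − 153.458 = 39.132
Sxy = Σxy − (Σx)(Σy)/n = 1058.8 − 858.7 = 200.1
b = Sxy/Sxx = 200.1/39.132 = 5.113462
a = ȳ − b·x̄ = 31 − 5.113462·5.54 = 2.671420
ŷ(6.8) = a + b·6.8 = 2.671420 + 5.113462·6.8 = 37.442962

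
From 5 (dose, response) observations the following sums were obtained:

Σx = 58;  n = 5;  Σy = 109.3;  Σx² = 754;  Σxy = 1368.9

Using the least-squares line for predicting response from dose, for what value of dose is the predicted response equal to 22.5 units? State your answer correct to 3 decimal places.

Sxx = Σx² − (Σx)²/n = 754 − 672.8 = 81.2
Sxy = Σxy − (Σx)(Σy)/n = 1368.9 − 1267.88 = 101.02
b = Sxy/Sxx = 101.02/81.2 = 1.244089
a = ȳ − b·x̄ = 21.86 − 1.244089·11.6 = 7.428571
Set a + b·x = 22.5: x = (22.5 − 7.428571) / 1.244089 = 12.114433

12.114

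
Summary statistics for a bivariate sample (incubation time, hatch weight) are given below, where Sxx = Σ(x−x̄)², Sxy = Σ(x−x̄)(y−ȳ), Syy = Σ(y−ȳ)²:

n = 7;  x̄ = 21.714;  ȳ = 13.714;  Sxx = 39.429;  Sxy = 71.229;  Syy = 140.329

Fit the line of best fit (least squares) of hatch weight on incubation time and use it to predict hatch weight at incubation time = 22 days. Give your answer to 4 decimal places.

b = Sxy/Sxx = 71.229/39.429 = 1.806513
a = ȳ − b·x̄ = 13.714 − 1.806513·21.714 = -25.512623
ŷ(22) = a + b·22 = -25.512623 + 1.806513·22 = 14.230663

14.2307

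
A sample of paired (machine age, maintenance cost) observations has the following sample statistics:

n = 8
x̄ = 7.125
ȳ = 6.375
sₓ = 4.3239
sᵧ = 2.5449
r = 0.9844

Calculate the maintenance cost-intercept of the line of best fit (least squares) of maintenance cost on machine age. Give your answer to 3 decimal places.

2.247

b = r · sᵧ/sₓ = 0.9844 · 2.5449/4.3239 = 0.579384
a = ȳ − b·x̄ = 6.375 − 0.579384·7.125 = 2.246887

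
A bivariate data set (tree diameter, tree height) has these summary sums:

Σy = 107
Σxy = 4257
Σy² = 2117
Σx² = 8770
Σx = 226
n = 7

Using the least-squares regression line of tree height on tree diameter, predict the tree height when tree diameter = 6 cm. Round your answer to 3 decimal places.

0.971

Sxx = Σx² − (Σx)²/n = 8770 − 7296.571429 = 1473.428571
Sxy = Σxy − (Σx)(Σy)/n = 4257 − 3454.571429 = 802.428571
b = Sxy/Sxx = 802.428571/1473.428571 = 0.544600
a = ȳ − b·x̄ = 15.285714 − 0.544600·32.285714 = -2.297072
ŷ(6) = a + b·6 = -2.297072 + 0.544600·6 = 0.970525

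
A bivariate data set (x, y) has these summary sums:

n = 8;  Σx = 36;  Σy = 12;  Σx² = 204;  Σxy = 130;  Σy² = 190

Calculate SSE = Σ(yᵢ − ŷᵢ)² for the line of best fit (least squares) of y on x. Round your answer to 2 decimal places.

Sxx = Σx² − (Σx)²/n = 204 − 162 = 42
Sxy = Σxy − (Σx)(Σy)/n = 130 − 54 = 76
Syy = Σy² − (Σy)²/n = 190 − 18 = 172
b = Sxy/Sxx = 76/42 = 1.809524
SSE = Syy − b·Sxy = 172 − 1.809524·76 = 34.476190

34.48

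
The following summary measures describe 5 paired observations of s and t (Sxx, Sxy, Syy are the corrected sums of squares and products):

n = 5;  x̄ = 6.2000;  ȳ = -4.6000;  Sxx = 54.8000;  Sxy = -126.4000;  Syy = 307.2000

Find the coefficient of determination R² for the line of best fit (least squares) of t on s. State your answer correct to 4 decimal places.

0.9491

R² = Sxy²/(Sxx·Syy) = (-126.4)²/(54.8·307.2) = 0.949057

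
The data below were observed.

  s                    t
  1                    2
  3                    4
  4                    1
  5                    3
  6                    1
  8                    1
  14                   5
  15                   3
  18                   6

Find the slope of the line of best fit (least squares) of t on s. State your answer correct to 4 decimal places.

0.1955

n = 9, Σx = 74, Σy = 26, Σxy = 270, Σx² = 896
Sxx = Σx² − (Σx)²/n = 896 − 608.444444 = 287.555556
Sxy = Σxy − (Σx)(Σy)/n = 270 − 213.777778 = 56.222222
b = Sxy/Sxx = 56.222222/287.555556 = 0.195518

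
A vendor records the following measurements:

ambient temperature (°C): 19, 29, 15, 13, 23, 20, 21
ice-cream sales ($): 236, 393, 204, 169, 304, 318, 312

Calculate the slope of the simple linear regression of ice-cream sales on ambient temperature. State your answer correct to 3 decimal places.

13.988

n = 7, Σx = 140, Σy = 1936, Σxy = 41042, Σx² = 2966
Sxx = Σx² − (Σx)²/n = 2966 − 2800 = 166
Sxy = Σxy − (Σx)(Σy)/n = 41042 − 38720 = 2322
b = Sxy/Sxx = 2322/166 = 13.987952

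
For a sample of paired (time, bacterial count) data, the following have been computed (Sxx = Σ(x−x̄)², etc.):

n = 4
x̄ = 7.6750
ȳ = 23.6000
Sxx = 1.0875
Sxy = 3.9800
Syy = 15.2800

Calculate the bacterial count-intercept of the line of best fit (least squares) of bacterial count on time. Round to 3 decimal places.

-4.489

b = Sxy/Sxx = 3.98/1.0875 = 3.659770
a = ȳ − b·x̄ = 23.6 − 3.659770·7.675 = -4.488736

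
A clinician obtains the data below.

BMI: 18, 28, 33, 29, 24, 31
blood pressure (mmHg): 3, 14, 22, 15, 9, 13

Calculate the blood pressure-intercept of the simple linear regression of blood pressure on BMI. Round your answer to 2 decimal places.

-17.18

n = 6, Σx = 163, Σy = 76, Σxy = 2226, Σx² = 4575
Sxx = Σx² − (Σx)²/n = 4575 − 4428.166667 = 146.833333
Sxy = Σxy − (Σx)(Σy)/n = 2226 − 2064.666667 = 161.333333
b = Sxy/Sxx = 161.333333/146.833333 = 1.098751
a = ȳ − b·x̄ = 12.666667 − 1.098751·27.166667 = -17.182747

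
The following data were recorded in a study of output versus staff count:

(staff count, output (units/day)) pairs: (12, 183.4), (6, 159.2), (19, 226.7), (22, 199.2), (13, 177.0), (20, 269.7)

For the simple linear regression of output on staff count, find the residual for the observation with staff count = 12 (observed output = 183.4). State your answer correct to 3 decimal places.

-2.631

n = 6, Σx = 92, Σy = 1215.2, Σxy = 19540.7, Σx² = 1594
Sxx = Σx² − (Σx)²/n = 1594 − 1410.666667 = 183.333333
Sxy = Σxy − (Σx)(Σy)/n = 19540.7 − 18633.066667 = 907.633333
b = Sxy/Sxx = 907.633333/183.333333 = 4.950727
a = ȳ − b·x̄ = 202.533333 − 4.950727·15.333333 = 126.622182
ŷ(12) = 126.622182 + 4.950727·12 = 186.030909
residual = y − ŷ = 183.4 − 186.030909 = -2.630909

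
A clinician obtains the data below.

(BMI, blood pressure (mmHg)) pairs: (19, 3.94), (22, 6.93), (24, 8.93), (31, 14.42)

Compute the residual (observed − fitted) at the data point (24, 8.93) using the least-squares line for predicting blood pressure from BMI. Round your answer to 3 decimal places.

0.375

n = 4, Σx = 96, Σy = 34.22, Σxy = 888.66, Σx² = 2382
Sxx = Σx² − (Σx)²/n = 2382 − 2304 = 78
Sxy = Σxy − (Σx)(Σy)/n = 888.66 − 821.28 = 67.38
b = Sxy/Sxx = 67.38/78 = 0.863846
a = ȳ − b·x̄ = 8.555 − 0.863846·24 = -12.177308
ŷ(24) = -12.177308 + 0.863846·24 = 8.555
residual = y − ŷ = 8.93 − 8.555 = 0.375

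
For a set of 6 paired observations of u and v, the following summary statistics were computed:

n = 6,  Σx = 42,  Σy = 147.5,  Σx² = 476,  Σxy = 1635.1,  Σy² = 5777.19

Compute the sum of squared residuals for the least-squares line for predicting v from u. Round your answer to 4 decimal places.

155.9464

Sxx = Σx² − (Σx)²/n = 476 − 294 = 182
Sxy = Σxy − (Σx)(Σy)/n = 1635.1 − 1032.5 = 602.6
Syy = Σy² − (Σy)²/n = 5777.19 − 3626.041667 = 2151.148333
b = Sxy/Sxx = 602.6/182 = 3.310989
SSE = Syy − b·Sxy = 2151.148333 − 3.310989·602.6 = 155.946355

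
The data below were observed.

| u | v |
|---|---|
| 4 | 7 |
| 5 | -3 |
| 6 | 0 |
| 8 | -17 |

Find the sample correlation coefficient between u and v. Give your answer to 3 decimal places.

-0.934

n = 4, Σx = 23, Σy = -13, Σxy = -123, Σx² = 141, Σy² = 347
Sxx = Σx² − (Σx)²/n = 141 − 132.25 = 8.75
Sxy = Σxy − (Σx)(Σy)/n = -123 − (-74.75) = -48.25
Syy = Σy² − (Σy)²/n = 347 − 42.25 = 304.75
r = Sxy/√(Sxx·Syy) = -48.25/√(2666.5625) = -48.25/51.638769 = -0.934375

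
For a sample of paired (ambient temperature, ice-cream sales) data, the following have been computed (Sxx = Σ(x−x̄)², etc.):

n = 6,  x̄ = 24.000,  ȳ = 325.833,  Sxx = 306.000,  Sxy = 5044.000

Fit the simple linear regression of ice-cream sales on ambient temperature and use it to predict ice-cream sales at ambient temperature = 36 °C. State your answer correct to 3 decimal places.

523.637

b = Sxy/Sxx = 5044/306 = 16.483660
a = ȳ − b·x̄ = 325.833 − 16.483660·24 = -69.774843
ŷ(36) = a + b·36 = -69.774843 + 16.483660·36 = 523.636922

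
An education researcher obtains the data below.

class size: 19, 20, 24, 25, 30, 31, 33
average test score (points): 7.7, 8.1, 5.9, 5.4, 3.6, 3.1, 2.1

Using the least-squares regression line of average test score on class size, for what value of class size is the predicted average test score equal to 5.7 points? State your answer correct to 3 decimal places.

n = 7, Σx = 182, Σy = 35.9, Σxy = 858.3, Σx² = 4912
Sxx = Σx² − (Σx)²/n = 4912 − 4732 = 180
Sxy = Σxy − (Σx)(Σy)/n = 858.3 − 933.4 = -75.1
b = Sxy/Sxx = -75.1/180 = -0.417222
a = ȳ − b·x̄ = 5.128571 − (-0.417222)·26 = 15.976349
Set a + b·x = 5.7: x = (5.7 − 15.976349) / (-0.417222) = 24.630398

24.630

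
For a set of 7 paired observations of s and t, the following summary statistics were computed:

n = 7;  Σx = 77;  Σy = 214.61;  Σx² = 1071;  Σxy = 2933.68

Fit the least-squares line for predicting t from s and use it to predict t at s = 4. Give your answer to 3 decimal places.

12.753

Sxx = Σx² − (Σx)²/n = 1071 − 847 = 224
Sxy = Σxy − (Σx)(Σy)/n = 2933.68 − 2360.71 = 572.97
b = Sxy/Sxx = 572.97/224 = 2.557902
a = ȳ − b·x̄ = 30.658571 − 2.557902·11 = 2.521652
ŷ(4) = a + b·4 = 2.521652 + 2.557902·4 = 12.753259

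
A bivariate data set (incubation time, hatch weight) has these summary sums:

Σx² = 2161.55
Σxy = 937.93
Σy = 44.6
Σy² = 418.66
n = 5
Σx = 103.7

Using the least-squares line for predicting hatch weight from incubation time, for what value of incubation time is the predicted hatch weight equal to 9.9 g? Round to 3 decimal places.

Sxx = Σx² − (Σx)²/n = 2161.55 − 2150.738 = 10.812
Sxy = Σxy − (Σx)(Σy)/n = 937.93 − 925.004 = 12.926
b = Sxy/Sxx = 12.926/10.812 = 1.195523
a = ȳ − b·x̄ = 8.92 − 1.195523·20.74 = -15.875157
Set a + b·x = 9.9: x = (9.9 − (-15.875157)) / 1.195523 = 21.559725

21.560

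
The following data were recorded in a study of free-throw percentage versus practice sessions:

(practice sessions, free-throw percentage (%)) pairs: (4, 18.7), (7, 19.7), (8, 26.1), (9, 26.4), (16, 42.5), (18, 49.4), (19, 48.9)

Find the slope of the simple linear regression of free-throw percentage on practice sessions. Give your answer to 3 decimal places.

2.229

n = 7, Σx = 81, Σy = 231.7, Σxy = 3157.4, Σx² = 1151
Sxx = Σx² − (Σx)²/n = 1151 − 937.285714 = 213.714286
Sxy = Σxy − (Σx)(Σy)/n = 3157.4 − 2681.1 = 476.3
b = Sxy/Sxx = 476.3/213.714286 = 2.228676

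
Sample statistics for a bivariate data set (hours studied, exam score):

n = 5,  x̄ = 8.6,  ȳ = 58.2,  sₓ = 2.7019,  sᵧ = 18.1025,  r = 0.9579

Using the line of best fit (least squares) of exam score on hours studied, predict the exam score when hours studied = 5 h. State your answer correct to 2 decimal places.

b = r · sᵧ/sₓ = 0.9579 · 18.1025/2.7019 = 6.417848
a = ȳ − b·x̄ = 58.2 − 6.417848·8.6 = 3.006503
ŷ(5) = a + b·5 = 3.006503 + 6.417848·5 = 35.095746

35.10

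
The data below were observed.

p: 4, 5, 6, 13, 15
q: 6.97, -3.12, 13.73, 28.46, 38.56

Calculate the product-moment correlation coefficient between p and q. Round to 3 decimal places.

n = 5, Σx = 43, Σy = 84.6, Σxy = 1043.04, Σx² = 471, Σy² = 2543.6734
Sxx = Σx² − (Σx)²/n = 471 − 369.8 = 101.2
Sxy = Σxy − (Σx)(Σy)/n = 1043.04 − 727.56 = 315.48
Syy = Σy² − (Σy)²/n = 2543.6734 − 1431.432 = 1112.2414
r = Sxy/√(Sxx·Syy) = 315.48/√(112558.82968) = 315.48/335.497883 = 0.940334

0.940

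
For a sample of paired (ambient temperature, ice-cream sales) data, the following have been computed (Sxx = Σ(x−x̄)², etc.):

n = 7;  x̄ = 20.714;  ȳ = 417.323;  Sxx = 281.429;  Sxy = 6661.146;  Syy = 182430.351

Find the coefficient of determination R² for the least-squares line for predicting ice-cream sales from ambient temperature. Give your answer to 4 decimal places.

R² = Sxy²/(Sxx·Syy) = (6661.146)²/(281.429·182430.351) = 0.864235

0.8642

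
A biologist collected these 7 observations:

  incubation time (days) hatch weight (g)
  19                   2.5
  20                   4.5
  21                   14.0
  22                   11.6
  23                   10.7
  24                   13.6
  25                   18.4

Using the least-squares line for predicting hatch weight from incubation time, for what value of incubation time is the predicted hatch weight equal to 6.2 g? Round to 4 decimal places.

19.9617

n = 7, Σx = 154, Σy = 75.3, Σxy = 1719.2, Σx² = 3416
Sxx = Σx² − (Σx)²/n = 3416 − 3388 = 28
Sxy = Σxy − (Σx)(Σy)/n = 1719.2 − 1656.6 = 62.6
b = Sxy/Sxx = 62.6/28 = 2.235714
a = ȳ − b·x̄ = 10.757143 − 2.235714·22 = -38.428571
Set a + b·x = 6.2: x = (6.2 − (-38.428571)) / 2.235714 = 19.961661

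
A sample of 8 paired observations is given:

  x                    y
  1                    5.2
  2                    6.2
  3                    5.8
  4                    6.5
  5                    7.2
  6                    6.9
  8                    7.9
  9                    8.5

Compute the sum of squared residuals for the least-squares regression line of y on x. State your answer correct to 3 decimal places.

0.592

n = 8, Σx = 38, Σy = 54.2, Σxy = 278.1, Σx² = 236, Σy² = 375.48
Sxx = Σx² − (Σx)²/n = 236 − 180.5 = 55.5
Sxy = Σxy − (Σx)(Σy)/n = 278.1 − 257.45 = 20.65
Syy = Σy² − (Σy)²/n = 375.48 − 367.205 = 8.275
b = Sxy/Sxx = 20.65/55.5 = 0.372072
SSE = Syy − b·Sxy = 8.275 − 0.372072·20.65 = 0.591712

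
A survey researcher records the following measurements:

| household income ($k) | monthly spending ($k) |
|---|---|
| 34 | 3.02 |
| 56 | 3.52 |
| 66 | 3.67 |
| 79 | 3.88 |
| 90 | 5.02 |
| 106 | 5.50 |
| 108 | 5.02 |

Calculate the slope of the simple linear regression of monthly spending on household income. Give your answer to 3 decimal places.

n = 7, Σx = 539, Σy = 29.63, Σxy = 2425.5, Σx² = 45889
Sxx = Σx² − (Σx)²/n = 45889 − 41503 = 4386
Sxy = Σxy − (Σx)(Σy)/n = 2425.5 − 2281.51 = 143.99
b = Sxy/Sxx = 143.99/4386 = 0.032829

0.033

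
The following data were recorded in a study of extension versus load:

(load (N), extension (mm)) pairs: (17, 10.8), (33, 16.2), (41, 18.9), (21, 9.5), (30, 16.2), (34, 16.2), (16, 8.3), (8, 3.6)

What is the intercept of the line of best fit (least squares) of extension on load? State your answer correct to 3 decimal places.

1.090

n = 8, Σx = 200, Σy = 99.7, Σxy = 2891, Σx² = 5876
Sxx = Σx² − (Σx)²/n = 5876 − 5000 = 876
Sxy = Σxy − (Σx)(Σy)/n = 2891 − 2492.5 = 398.5
b = Sxy/Sxx = 398.5/876 = 0.454909
a = ȳ − b·x̄ = 12.4625 − 0.454909·25 = 1.089783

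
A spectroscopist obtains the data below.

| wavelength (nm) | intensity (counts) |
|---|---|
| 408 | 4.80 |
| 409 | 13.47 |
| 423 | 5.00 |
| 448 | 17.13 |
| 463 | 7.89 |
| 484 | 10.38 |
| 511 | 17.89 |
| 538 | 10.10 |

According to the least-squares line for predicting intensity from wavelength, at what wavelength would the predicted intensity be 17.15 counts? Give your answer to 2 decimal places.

n = 8, Σx = 3684, Σy = 86.66, Σxy = 40509.45, Σx² = 1712568
Sxx = Σx² − (Σx)²/n = 1712568 − 1696482 = 16086
Sxy = Σxy − (Σx)(Σy)/n = 40509.45 − 39906.93 = 602.52
b = Sxy/Sxx = 602.52/16086 = 0.037456
a = ȳ − b·x̄ = 10.8325 − 0.037456·460.5 = -6.416068
Set a + b·x = 17.15: x = (17.15 − (-6.416068)) / 0.037456 = 629.163787

629.16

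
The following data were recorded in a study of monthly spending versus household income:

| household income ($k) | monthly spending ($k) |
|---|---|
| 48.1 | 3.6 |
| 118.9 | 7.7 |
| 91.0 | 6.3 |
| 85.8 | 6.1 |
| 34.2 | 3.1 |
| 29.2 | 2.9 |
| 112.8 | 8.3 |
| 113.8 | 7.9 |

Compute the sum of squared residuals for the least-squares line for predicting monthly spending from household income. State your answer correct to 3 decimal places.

0.608

n = 8, Σx = 633.8, Σy = 45.9, Σxy = 4211.33, Σx² = 59790.02, Σy² = 298.47
Sxx = Σx² − (Σx)²/n = 59790.02 − 50212.805 = 9577.215
Sxy = Σxy − (Σx)(Σy)/n = 4211.33 − 3636.4275 = 574.9025
Syy = Σy² − (Σy)²/n = 298.47 − 263.35125 = 35.11875
b = Sxy/Sxx = 574.9025/9577.215 = 0.060028
SSE = Syy − b·Sxy = 35.11875 − 0.060028·574.9025 = 0.608416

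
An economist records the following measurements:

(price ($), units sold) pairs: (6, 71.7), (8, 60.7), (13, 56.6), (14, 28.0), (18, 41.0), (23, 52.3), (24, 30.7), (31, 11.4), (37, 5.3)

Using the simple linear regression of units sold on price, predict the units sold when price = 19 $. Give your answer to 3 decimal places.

40.382

n = 9, Σx = 174, Σy = 357.7, Σxy = 5270.8, Σx² = 4224
Sxx = Σx² − (Σx)²/n = 4224 − 3364 = 860
Sxy = Σxy − (Σx)(Σy)/n = 5270.8 − 6915.533333 = -1644.733333
b = Sxy/Sxx = -1644.733333/860 = -1.912481
a = ȳ − b·x̄ = 39.744444 − (-1.912481)·19.333333 = 76.719070
ŷ(19) = a + b·19 = 76.719070 + (-1.912481)·19 = 40.381938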